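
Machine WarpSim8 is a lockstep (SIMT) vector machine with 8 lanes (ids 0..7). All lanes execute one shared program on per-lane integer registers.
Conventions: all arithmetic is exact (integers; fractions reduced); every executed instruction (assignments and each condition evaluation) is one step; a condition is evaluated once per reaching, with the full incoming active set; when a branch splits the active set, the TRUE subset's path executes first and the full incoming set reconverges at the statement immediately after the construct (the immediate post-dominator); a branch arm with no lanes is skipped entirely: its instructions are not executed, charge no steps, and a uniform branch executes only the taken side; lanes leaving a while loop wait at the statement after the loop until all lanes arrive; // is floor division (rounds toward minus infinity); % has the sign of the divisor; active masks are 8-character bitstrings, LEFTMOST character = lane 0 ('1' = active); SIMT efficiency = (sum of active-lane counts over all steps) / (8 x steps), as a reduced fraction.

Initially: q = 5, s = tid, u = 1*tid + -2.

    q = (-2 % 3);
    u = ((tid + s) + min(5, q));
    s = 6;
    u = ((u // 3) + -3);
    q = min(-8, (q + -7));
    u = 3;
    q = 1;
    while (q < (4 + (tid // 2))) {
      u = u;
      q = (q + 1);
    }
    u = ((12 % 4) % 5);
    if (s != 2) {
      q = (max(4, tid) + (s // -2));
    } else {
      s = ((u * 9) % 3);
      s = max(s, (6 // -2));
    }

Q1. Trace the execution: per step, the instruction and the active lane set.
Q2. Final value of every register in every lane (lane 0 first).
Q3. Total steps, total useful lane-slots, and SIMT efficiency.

step 0: q <- (-2 % 3)                11111111
step 1: u <- ((tid + s) + min(5, q)) 11111111
step 2: s <- 6                       11111111
step 3: u <- ((u // 3) + -3)         11111111
step 4: q <- min(-8, (q + -7))       11111111
step 5: u <- 3                       11111111
step 6: q <- 1                       11111111
step 7: eval (q < (4 + (tid // 2)))  11111111
step 8: u <- u                       11111111
step 9: q <- (q + 1)                 11111111
step 10: eval (q < (4 + (tid // 2)))  11111111
step 11: u <- u                       11111111
step 12: q <- (q + 1)                 11111111
step 13: eval (q < (4 + (tid // 2)))  11111111
step 14: u <- u                       11111111
step 15: q <- (q + 1)                 11111111
step 16: eval (q < (4 + (tid // 2)))  11111111
step 17: u <- u                       00111111
step 18: q <- (q + 1)                 00111111
step 19: eval (q < (4 + (tid // 2)))  00111111
step 20: u <- u                       00001111
step 21: q <- (q + 1)                 00001111
step 22: eval (q < (4 + (tid // 2)))  00001111
step 23: u <- u                       00000011
step 24: q <- (q + 1)                 00000011
step 25: eval (q < (4 + (tid // 2)))  00000011
step 26: u <- ((12 % 4) % 5)          11111111
step 27: eval (s != 2)                11111111
step 28: q <- (max(4, tid) + (s // -2)) 11111111

Answer: 29 steps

q: 1,1,1,1,1,2,3,4
s: 6,6,6,6,6,6,6,6
u: 0,0,0,0,0,0,0,0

steps = 29; useful = 196; efficiency = 196/232 = 49/58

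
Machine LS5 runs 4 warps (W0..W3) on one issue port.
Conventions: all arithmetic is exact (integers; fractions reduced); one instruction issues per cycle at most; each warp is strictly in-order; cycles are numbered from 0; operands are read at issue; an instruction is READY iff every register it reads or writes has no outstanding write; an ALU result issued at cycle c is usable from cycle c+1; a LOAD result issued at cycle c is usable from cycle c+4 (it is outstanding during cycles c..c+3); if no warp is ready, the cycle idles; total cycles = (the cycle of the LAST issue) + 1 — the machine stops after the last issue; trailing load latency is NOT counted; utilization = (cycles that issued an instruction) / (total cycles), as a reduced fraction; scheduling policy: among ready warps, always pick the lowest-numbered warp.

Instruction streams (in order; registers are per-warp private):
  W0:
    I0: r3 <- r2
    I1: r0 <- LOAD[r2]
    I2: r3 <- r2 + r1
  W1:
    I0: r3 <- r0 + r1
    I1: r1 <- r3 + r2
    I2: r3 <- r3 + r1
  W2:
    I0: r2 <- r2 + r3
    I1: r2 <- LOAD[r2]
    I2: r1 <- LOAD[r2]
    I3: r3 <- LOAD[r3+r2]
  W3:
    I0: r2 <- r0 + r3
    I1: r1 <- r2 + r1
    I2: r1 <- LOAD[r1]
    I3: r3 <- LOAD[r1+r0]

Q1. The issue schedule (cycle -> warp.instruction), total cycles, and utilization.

cycle 0: W0.I0
cycle 1: W0.I1
cycle 2: W0.I2
cycle 3: W1.I0
cycle 4: W1.I1
cycle 5: W1.I2
cycle 6: W2.I0
cycle 7: W2.I1
cycle 8: W3.I0
cycle 9: W3.I1
cycle 10: W3.I2
cycle 11: W2.I2
cycle 12: W2.I3
cycle 13: idle
cycle 14: W3.I3

Answer: 15 cycles, utilization 14/15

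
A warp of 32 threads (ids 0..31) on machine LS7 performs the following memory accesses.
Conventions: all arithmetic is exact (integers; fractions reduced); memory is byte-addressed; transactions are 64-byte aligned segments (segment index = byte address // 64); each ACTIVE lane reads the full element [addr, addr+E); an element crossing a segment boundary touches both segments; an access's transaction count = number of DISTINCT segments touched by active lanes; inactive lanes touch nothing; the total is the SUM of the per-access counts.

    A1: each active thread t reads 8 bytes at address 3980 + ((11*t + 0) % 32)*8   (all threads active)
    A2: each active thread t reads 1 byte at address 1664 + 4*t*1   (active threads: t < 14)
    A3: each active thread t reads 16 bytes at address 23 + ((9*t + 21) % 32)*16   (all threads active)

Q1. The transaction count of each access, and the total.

A1: 5 transactions
A2: 1 transaction
A3: 9 transactions

Answer: 5,1,9; total 15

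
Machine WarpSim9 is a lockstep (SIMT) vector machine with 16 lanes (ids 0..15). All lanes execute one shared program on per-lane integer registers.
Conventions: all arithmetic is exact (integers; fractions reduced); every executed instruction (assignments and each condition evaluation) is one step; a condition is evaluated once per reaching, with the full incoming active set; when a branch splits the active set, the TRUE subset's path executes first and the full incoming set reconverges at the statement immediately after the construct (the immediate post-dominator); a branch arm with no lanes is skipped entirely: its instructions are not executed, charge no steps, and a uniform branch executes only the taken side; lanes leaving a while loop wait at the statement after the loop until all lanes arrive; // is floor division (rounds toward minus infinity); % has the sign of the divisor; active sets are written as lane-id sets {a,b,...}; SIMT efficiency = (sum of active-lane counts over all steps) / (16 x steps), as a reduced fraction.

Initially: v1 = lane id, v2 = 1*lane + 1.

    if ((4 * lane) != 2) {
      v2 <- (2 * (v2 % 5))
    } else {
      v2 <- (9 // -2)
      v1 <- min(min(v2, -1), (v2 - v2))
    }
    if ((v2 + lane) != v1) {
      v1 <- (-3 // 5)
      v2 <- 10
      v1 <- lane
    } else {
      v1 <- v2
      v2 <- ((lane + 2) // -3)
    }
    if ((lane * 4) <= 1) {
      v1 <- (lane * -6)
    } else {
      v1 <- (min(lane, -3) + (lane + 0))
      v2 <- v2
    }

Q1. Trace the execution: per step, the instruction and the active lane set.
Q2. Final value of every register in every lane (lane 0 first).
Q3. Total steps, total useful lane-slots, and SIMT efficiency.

step 0: eval ((4 * lane) != 2)       {0,1,2,3,4,5,6,7,8,9,10,11,12,13,14,15}
step 1: v2 <- (2 * (v2 % 5))         {0,1,2,3,4,5,6,7,8,9,10,11,12,13,14,15}
step 2: eval ((v2 + lane) != v1)     {0,1,2,3,4,5,6,7,8,9,10,11,12,13,14,15}
step 3: v1 <- (-3 // 5)              {0,1,2,3,5,6,7,8,10,11,12,13,15}
step 4: v2 <- 10                     {0,1,2,3,5,6,7,8,10,11,12,13,15}
step 5: v1 <- lane                   {0,1,2,3,5,6,7,8,10,11,12,13,15}
step 6: v1 <- v2                     {4,9,14}
step 7: v2 <- ((lane + 2) // -3)     {4,9,14}
step 8: eval ((lane * 4) <= 1)       {0,1,2,3,4,5,6,7,8,9,10,11,12,13,14,15}
step 9: v1 <- (lane * -6)            {0}
step 10: v1 <- (min(lane, -3) + (lane + 0)) {1,2,3,4,5,6,7,8,9,10,11,12,13,14,15}
step 11: v2 <- v2                     {1,2,3,4,5,6,7,8,9,10,11,12,13,14,15}

Answer: 12 steps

v1: 0,-2,-1,0,1,2,3,4,5,6,7,8,9,10,11,12
v2: 10,10,10,10,-2,10,10,10,10,-4,10,10,10,10,-6,10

steps = 12; useful = 140; efficiency = 140/192 = 35/48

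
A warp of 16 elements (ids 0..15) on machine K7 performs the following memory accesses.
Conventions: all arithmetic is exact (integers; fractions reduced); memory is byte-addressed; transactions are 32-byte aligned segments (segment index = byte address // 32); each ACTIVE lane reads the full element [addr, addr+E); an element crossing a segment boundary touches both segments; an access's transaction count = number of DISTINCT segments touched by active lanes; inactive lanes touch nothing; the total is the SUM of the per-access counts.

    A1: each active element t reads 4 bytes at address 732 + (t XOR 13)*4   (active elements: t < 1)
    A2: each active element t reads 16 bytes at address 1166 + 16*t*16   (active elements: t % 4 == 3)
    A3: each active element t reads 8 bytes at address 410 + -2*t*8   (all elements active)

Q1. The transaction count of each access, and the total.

A1: 1 transaction
A2: 4 transactions
A3: 9 transactions

Answer: 1,4,9; total 14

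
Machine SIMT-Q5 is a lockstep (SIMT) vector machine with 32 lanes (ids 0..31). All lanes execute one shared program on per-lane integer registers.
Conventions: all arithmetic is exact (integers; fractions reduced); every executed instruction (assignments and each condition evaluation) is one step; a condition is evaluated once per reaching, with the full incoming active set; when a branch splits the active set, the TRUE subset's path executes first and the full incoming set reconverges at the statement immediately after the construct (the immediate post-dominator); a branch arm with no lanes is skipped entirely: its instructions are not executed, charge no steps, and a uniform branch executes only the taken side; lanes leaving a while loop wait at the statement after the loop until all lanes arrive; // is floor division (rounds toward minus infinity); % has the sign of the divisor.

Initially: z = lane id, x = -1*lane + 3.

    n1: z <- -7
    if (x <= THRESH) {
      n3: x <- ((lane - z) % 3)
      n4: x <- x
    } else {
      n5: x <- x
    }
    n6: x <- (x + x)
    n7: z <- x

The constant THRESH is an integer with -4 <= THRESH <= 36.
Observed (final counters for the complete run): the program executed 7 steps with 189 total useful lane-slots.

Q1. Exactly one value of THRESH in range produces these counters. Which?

Answer: THRESH = 0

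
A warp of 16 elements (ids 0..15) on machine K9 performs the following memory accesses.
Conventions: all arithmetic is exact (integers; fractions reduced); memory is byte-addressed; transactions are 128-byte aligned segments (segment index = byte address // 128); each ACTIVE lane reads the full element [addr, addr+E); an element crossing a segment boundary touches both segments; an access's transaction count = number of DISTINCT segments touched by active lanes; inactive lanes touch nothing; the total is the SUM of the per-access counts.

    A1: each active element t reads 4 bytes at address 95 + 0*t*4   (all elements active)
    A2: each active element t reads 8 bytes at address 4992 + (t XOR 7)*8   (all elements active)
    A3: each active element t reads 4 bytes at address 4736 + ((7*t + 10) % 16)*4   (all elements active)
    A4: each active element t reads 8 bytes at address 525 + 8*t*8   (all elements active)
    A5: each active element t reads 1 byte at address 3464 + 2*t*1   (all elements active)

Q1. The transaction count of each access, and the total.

A1: 1 transaction
A2: 1 transaction
A3: 1 transaction
A4: 8 transactions
A5: 1 transaction

Answer: 1,1,1,8,1; total 12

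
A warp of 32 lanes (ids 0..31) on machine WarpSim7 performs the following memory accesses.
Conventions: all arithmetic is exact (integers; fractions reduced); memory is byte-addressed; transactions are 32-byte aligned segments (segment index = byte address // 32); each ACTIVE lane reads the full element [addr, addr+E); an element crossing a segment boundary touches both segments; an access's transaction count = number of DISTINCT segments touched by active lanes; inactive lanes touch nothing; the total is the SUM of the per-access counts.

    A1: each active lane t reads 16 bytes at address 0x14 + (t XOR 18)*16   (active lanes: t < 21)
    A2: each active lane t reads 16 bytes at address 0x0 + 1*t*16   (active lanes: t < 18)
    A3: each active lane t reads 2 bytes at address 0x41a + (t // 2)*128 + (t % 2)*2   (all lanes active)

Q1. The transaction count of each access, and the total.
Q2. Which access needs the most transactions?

A1: 14 transactions
A2: 9 transactions
A3: 16 transactions

Answer: 14,9,16; total 39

Answer: A3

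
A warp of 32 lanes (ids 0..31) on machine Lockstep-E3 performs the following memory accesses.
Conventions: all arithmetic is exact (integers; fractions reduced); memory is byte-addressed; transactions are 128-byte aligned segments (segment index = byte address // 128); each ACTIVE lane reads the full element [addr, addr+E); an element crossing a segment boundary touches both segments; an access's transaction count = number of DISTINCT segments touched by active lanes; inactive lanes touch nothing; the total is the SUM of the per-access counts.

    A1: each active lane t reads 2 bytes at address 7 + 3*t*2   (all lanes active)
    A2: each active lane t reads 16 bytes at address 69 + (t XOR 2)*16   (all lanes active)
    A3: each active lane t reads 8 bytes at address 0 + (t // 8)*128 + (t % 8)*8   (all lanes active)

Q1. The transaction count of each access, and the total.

A1: 2 transactions
A2: 5 transactions
A3: 4 transactions

Answer: 2,5,4; total 11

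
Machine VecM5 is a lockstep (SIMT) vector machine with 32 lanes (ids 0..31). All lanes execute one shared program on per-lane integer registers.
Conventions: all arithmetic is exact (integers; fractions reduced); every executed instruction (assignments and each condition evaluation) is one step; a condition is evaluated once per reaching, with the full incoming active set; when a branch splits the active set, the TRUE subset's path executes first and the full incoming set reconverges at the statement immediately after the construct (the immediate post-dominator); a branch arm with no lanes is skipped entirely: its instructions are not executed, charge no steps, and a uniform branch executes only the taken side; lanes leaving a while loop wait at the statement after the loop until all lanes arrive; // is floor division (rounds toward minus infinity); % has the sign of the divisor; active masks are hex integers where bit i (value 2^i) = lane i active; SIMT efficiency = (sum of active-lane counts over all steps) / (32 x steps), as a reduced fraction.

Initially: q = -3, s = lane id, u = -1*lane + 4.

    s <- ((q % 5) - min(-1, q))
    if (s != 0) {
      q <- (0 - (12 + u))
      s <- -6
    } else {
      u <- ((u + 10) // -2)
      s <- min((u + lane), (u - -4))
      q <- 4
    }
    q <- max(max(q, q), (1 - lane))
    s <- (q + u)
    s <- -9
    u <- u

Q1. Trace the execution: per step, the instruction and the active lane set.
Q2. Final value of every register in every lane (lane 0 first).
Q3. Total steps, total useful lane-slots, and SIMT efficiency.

step 0: s <- ((q % 5) - min(-1, q))  0xffffffff
step 1: eval (s != 0)                0xffffffff
step 2: q <- (0 - (12 + u))          0xffffffff
step 3: s <- -6                      0xffffffff
step 4: q <- max(max(q, q), (1 - lane)) 0xffffffff
step 5: s <- (q + u)                 0xffffffff
step 6: s <- -9                      0xffffffff
step 7: u <- u                       0xffffffff

Answer: 8 steps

q: 1,0,-1,-2,-3,-4,-5,-6,-7,-7,-6,-5,-4,-3,-2,-1,0,1,2,3,4,5,6,7,8,9,10,11,12,13,14,15
s: -9,-9,-9,-9,-9,-9,-9,-9,-9,-9,-9,-9,-9,-9,-9,-9,-9,-9,-9,-9,-9,-9,-9,-9,-9,-9,-9,-9,-9,-9,-9,-9
u: 4,3,2,1,0,-1,-2,-3,-4,-5,-6,-7,-8,-9,-10,-11,-12,-13,-14,-15,-16,-17,-18,-19,-20,-21,-22,-23,-24,-25,-26,-27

steps = 8; useful = 256; efficiency = 256/256 = 1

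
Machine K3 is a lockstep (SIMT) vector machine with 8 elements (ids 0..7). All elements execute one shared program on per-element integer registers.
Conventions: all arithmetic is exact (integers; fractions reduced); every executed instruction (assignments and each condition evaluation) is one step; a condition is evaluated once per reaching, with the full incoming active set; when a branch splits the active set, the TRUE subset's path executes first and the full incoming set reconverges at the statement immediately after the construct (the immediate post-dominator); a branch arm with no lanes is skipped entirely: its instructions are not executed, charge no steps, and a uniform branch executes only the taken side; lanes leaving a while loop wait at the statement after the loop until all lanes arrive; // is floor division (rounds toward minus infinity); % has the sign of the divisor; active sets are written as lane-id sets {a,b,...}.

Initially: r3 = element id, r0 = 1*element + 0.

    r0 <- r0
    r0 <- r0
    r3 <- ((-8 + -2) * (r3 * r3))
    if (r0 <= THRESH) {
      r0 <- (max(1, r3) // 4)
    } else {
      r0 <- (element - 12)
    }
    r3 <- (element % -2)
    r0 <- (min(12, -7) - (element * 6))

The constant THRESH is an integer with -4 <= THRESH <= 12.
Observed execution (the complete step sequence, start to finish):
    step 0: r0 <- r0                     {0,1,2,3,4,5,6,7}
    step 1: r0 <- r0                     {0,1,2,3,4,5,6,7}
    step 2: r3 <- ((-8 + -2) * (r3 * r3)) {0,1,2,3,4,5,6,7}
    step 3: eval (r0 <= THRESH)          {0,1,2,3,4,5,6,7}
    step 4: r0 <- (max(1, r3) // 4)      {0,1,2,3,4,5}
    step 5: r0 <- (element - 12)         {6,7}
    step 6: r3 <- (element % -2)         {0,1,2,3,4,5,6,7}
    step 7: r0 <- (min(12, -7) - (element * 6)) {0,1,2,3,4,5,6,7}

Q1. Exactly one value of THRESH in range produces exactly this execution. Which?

Answer: THRESH = 5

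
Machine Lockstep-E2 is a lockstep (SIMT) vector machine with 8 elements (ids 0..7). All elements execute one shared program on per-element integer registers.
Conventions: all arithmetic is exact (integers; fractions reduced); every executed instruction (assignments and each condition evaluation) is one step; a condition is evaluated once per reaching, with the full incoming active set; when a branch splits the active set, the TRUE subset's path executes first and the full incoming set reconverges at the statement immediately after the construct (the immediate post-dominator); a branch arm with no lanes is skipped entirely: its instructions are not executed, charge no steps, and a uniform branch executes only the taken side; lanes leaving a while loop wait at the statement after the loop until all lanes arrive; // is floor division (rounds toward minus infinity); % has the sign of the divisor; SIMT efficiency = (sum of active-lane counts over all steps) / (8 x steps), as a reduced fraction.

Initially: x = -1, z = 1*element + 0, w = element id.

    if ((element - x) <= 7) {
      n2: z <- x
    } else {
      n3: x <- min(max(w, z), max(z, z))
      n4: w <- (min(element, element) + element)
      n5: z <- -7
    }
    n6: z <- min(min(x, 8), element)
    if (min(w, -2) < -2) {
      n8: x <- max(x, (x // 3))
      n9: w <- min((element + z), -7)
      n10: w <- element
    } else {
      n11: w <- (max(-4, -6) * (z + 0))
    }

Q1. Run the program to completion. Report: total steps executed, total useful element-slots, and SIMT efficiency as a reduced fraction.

Answer: 8 steps, 42 useful, 21/32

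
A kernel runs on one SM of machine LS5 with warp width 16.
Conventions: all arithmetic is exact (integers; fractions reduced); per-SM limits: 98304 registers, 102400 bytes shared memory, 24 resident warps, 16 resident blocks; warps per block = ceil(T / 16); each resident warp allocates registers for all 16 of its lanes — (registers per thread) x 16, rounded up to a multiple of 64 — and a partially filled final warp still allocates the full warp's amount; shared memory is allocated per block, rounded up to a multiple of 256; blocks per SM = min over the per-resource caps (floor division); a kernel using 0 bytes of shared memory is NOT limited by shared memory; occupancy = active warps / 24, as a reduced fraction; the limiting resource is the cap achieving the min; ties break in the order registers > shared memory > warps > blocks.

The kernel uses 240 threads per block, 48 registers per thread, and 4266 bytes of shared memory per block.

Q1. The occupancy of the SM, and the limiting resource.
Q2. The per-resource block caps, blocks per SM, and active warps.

Answer: occupancy 5/8, limited by warps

registers: 8 blocks
shared memory: 23 blocks
warps: 1 block
blocks: 16 blocks

Answer: 1 block, 15 active warps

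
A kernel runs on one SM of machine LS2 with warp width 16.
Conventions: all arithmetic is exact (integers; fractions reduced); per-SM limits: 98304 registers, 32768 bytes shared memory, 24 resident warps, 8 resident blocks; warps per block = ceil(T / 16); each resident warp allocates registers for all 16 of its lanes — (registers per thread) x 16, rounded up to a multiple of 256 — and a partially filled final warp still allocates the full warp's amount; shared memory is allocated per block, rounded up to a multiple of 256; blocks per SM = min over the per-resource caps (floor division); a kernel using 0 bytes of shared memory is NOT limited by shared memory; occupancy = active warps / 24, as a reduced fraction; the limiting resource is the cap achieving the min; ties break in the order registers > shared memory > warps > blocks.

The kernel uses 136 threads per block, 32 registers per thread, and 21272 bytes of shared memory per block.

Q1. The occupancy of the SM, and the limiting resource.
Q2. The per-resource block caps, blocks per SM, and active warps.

Answer: occupancy 3/8, limited by shared memory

registers: 21 blocks
shared memory: 1 block
warps: 2 blocks
blocks: 8 blocks

Answer: 1 block, 9 active warps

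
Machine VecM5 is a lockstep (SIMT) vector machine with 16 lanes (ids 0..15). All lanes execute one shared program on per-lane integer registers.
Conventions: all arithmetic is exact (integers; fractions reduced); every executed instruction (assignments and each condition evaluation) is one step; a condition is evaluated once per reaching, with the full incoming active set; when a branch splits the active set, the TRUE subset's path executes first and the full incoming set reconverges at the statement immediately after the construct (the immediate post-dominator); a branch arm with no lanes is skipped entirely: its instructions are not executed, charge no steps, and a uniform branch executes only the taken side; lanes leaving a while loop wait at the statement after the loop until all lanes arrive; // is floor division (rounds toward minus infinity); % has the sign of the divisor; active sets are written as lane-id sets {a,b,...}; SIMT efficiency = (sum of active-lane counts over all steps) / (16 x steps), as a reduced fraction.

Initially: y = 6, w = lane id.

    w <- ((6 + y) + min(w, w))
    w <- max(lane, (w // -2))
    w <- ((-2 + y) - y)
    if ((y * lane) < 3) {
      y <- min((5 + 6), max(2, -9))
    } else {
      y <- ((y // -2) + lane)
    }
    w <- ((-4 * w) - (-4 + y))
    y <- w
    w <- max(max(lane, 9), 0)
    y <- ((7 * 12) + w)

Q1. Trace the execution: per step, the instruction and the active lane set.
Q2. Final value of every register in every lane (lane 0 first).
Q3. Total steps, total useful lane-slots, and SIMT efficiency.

step 0: w <- ((6 + y) + min(w, w))   {0,1,2,3,4,5,6,7,8,9,10,11,12,13,14,15}
step 1: w <- max(lane, (w // -2))    {0,1,2,3,4,5,6,7,8,9,10,11,12,13,14,15}
step 2: w <- ((-2 + y) - y)          {0,1,2,3,4,5,6,7,8,9,10,11,12,13,14,15}
step 3: eval ((y * lane) < 3)        {0,1,2,3,4,5,6,7,8,9,10,11,12,13,14,15}
step 4: y <- min((5 + 6), max(2, -9)) {0}
step 5: y <- ((y // -2) + lane)      {1,2,3,4,5,6,7,8,9,10,11,12,13,14,15}
step 6: w <- ((-4 * w) - (-4 + y))   {0,1,2,3,4,5,6,7,8,9,10,11,12,13,14,15}
step 7: y <- w                       {0,1,2,3,4,5,6,7,8,9,10,11,12,13,14,15}
step 8: w <- max(max(lane, 9), 0)    {0,1,2,3,4,5,6,7,8,9,10,11,12,13,14,15}
step 9: y <- ((7 * 12) + w)          {0,1,2,3,4,5,6,7,8,9,10,11,12,13,14,15}

Answer: 10 steps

y: 93,93,93,93,93,93,93,93,93,93,94,95,96,97,98,99
w: 9,9,9,9,9,9,9,9,9,9,10,11,12,13,14,15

steps = 10; useful = 144; efficiency = 144/160 = 9/10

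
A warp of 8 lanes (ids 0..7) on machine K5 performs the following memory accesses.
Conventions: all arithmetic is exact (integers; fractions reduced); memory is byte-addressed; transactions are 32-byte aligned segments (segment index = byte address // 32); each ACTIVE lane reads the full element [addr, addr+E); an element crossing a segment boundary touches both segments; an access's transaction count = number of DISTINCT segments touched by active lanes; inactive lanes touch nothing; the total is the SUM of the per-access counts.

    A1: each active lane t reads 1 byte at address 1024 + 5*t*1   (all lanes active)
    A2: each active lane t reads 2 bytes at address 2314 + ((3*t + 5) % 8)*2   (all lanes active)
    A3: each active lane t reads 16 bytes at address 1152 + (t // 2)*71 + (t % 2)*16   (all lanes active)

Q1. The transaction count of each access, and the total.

A1: 2 transactions
A2: 1 transaction
A3: 7 transactions

Answer: 2,1,7; total 10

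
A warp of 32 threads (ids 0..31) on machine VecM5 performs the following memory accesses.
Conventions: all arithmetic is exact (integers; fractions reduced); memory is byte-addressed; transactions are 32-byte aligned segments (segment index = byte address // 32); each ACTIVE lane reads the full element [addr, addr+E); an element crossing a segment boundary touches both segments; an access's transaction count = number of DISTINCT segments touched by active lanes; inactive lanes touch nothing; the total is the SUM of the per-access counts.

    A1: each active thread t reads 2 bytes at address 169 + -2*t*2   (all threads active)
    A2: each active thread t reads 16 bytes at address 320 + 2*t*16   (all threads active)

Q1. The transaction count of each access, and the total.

A1: 5 transactions
A2: 32 transactions

Answer: 5,32; total 37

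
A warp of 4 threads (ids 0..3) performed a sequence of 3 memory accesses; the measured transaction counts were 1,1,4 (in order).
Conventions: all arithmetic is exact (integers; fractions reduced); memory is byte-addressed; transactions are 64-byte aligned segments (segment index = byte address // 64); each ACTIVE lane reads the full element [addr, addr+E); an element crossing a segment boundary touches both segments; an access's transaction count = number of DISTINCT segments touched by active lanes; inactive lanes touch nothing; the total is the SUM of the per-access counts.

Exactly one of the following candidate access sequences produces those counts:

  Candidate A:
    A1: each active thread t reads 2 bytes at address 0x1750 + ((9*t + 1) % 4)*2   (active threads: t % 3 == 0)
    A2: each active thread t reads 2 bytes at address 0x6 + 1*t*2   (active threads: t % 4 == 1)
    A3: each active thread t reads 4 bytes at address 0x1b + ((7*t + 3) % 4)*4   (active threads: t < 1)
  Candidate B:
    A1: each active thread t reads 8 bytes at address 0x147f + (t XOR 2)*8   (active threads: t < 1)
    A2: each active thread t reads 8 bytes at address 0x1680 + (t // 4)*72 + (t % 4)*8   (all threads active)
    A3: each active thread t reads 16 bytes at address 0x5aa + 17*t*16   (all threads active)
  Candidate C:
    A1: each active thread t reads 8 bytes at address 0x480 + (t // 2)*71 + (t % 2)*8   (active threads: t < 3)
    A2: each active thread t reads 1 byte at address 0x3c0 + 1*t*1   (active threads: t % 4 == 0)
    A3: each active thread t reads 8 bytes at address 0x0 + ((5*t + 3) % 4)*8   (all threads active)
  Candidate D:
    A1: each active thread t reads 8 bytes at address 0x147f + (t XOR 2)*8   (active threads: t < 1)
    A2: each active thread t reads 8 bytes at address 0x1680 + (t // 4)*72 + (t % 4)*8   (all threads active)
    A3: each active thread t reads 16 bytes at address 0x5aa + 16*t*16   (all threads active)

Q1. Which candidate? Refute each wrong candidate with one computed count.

A: A3 gives 1 transaction, not 4
B: A3 gives 5 transactions, not 4
C: A1 gives 2 transactions, not 1
D: all counts match (1,1,4)

Answer: D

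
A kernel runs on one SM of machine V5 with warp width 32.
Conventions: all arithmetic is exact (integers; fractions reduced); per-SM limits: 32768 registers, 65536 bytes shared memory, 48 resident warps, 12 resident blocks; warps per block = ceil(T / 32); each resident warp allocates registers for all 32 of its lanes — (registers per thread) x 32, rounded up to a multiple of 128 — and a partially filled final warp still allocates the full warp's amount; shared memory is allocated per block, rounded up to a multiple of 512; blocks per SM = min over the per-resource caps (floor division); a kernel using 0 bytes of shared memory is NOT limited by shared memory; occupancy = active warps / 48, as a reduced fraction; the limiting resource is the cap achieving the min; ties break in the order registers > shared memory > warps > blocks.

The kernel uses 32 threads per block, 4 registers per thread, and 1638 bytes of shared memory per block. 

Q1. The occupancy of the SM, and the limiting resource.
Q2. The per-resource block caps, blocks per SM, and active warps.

Answer: occupancy 1/4, limited by blocks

registers: 256 blocks
shared memory: 32 blocks
warps: 48 blocks
blocks: 12 blocks

Answer: 12 blocks, 12 active warps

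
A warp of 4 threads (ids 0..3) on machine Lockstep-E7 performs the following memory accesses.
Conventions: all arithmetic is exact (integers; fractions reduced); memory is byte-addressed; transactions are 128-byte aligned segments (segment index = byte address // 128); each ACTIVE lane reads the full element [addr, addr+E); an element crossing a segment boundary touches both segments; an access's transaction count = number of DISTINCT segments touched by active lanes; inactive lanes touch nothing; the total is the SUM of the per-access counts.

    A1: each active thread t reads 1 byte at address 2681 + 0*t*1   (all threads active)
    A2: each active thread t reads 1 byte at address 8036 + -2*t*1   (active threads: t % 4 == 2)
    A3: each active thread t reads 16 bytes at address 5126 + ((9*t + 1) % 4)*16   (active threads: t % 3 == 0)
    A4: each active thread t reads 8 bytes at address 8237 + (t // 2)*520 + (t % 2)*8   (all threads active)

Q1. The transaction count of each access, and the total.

A1: 1 transaction
A2: 1 transaction
A3: 1 transaction
A4: 2 transactions

Answer: 1,1,1,2; total 5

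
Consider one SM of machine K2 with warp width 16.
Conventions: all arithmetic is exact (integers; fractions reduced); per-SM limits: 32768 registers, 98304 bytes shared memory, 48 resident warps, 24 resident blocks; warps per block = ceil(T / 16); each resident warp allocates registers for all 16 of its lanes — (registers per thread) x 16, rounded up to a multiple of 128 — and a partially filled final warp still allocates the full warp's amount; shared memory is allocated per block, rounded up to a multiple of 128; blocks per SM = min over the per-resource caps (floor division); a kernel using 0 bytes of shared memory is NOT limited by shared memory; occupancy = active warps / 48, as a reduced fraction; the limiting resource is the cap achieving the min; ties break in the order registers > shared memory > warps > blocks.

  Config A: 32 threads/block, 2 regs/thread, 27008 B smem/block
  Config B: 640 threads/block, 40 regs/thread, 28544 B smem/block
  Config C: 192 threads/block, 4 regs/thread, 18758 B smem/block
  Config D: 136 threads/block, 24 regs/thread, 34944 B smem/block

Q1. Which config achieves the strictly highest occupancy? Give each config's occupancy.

occupancies: A 1/8, B 5/6, C 1, D 3/8

Answer: C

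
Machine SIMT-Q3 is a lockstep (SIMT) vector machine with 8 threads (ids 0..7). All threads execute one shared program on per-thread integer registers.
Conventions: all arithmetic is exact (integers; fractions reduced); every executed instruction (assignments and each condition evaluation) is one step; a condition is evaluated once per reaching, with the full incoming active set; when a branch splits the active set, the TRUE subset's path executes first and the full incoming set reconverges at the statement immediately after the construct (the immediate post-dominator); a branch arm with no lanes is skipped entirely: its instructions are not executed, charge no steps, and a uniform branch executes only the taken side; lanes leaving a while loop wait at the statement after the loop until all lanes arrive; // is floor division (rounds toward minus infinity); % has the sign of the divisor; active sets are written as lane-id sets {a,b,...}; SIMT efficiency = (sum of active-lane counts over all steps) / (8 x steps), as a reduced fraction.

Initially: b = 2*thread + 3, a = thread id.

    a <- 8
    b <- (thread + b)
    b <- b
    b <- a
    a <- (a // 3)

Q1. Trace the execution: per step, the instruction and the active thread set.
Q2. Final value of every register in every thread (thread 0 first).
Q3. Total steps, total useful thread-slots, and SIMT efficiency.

step 0: a <- 8                       {0,1,2,3,4,5,6,7}
step 1: b <- (thread + b)            {0,1,2,3,4,5,6,7}
step 2: b <- b                       {0,1,2,3,4,5,6,7}
step 3: b <- a                       {0,1,2,3,4,5,6,7}
step 4: a <- (a // 3)                {0,1,2,3,4,5,6,7}

Answer: 5 steps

b: 8,8,8,8,8,8,8,8
a: 2,2,2,2,2,2,2,2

steps = 5; useful = 40; efficiency = 40/40 = 1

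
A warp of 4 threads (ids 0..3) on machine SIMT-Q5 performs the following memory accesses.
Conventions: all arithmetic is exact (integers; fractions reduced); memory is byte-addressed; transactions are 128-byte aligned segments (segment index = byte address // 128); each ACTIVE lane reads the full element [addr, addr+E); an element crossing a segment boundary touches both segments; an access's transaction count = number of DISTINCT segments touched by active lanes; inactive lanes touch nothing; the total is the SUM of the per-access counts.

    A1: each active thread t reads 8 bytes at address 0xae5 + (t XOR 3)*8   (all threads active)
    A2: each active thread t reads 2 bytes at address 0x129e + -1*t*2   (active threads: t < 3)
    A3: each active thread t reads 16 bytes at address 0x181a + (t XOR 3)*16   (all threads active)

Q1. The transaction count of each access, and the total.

A1: 2 transactions
A2: 1 transaction
A3: 1 transaction

Answer: 2,1,1; total 4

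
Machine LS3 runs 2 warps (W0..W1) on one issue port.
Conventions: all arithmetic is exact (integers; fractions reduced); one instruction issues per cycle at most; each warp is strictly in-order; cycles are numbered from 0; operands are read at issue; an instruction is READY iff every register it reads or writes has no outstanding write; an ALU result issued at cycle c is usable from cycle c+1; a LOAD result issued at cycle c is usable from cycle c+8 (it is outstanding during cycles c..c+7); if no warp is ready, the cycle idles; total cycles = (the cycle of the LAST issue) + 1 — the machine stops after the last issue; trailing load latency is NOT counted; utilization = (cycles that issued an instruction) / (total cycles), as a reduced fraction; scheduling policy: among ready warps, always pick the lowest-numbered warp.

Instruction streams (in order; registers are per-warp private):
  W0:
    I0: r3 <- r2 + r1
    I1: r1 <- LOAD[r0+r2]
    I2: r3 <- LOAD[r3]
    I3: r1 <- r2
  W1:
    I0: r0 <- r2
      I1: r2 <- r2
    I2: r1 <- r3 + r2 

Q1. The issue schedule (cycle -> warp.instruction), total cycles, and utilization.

cycle 0: W0.I0
cycle 1: W0.I1
cycle 2: W0.I2
cycle 3: W1.I0
cycle 4: W1.I1
cycle 5: W1.I2
cycle 6: idle
cycle 7: idle
cycle 8: idle
cycle 9: W0.I3

Answer: 10 cycles, utilization 7/10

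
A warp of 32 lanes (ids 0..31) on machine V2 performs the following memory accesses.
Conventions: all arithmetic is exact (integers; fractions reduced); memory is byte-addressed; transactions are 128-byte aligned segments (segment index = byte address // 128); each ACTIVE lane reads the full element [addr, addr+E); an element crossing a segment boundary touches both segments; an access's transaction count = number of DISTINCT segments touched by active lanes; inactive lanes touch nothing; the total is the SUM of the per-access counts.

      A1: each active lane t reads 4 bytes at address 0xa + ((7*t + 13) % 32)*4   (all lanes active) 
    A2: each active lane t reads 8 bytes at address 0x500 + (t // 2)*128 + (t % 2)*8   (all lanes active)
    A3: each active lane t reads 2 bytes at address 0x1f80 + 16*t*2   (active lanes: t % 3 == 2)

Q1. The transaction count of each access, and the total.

A1: 2 transactions
A2: 16 transactions
A3: 8 transactions

Answer: 2,16,8; total 26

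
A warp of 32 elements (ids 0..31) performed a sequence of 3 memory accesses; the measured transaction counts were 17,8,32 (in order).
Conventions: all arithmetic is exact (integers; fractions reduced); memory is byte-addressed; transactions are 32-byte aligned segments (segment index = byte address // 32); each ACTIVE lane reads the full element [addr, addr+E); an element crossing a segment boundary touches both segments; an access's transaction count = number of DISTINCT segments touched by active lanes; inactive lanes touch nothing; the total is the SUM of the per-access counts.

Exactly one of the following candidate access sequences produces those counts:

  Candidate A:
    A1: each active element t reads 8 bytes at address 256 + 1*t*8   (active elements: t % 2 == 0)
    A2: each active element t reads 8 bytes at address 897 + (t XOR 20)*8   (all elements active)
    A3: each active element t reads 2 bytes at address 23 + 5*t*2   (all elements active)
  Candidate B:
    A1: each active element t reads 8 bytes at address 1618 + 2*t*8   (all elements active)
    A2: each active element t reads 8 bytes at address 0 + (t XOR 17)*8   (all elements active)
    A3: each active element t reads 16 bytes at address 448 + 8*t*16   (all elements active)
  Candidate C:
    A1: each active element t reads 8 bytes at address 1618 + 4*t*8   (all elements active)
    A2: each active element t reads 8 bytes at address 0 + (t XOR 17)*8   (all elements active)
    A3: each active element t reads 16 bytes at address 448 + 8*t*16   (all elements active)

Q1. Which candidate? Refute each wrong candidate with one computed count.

A: A1 gives 8 transactions, not 17
C: A1 gives 32 transactions, not 17
B: all counts match (17,8,32)

Answer: B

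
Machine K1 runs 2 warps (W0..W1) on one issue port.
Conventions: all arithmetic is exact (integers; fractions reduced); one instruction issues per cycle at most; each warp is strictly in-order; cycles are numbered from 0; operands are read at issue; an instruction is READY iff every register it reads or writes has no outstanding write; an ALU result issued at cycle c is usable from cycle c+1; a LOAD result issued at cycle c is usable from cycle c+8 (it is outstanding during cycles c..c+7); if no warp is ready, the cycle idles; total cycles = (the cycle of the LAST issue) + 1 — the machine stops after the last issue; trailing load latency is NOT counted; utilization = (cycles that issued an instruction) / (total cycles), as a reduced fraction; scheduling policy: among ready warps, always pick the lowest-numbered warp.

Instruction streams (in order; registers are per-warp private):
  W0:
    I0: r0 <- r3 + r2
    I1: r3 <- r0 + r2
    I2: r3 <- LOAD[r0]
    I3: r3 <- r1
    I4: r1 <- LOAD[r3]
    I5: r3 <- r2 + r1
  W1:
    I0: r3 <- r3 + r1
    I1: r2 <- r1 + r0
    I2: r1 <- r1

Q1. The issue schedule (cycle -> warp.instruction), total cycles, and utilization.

cycle 0: W0.I0
cycle 1: W0.I1
cycle 2: W0.I2
cycle 3: W1.I0
cycle 4: W1.I1
cycle 5: W1.I2
cycle 6: idle
cycle 7: idle
cycle 8: idle
cycle 9: idle
cycle 10: W0.I3
cycle 11: W0.I4
cycle 12: idle
cycle 13: idle
cycle 14: idle
cycle 15: idle
cycle 16: idle
cycle 17: idle
cycle 18: idle
cycle 19: W0.I5

Answer: 20 cycles, utilization 9/20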